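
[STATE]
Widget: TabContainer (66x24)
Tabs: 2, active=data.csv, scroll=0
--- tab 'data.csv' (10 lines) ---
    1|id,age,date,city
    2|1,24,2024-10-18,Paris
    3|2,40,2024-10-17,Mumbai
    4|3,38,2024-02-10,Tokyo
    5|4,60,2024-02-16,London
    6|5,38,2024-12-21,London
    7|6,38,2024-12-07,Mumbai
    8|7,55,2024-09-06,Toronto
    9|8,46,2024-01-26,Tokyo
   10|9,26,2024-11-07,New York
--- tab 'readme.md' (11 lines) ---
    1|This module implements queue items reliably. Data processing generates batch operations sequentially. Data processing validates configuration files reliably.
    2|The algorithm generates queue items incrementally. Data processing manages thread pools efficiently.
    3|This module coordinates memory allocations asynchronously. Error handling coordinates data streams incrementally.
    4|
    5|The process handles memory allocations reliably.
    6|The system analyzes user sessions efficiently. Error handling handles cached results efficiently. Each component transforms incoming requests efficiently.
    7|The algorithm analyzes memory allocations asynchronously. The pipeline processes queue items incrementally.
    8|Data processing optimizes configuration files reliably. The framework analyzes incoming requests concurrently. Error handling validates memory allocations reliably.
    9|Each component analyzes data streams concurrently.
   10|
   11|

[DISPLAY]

[data.csv]│ readme.md                                             
──────────────────────────────────────────────────────────────────
id,age,date,city                                                  
1,24,2024-10-18,Paris                                             
2,40,2024-10-17,Mumbai                                            
3,38,2024-02-10,Tokyo                                             
4,60,2024-02-16,London                                            
5,38,2024-12-21,London                                            
6,38,2024-12-07,Mumbai                                            
7,55,2024-09-06,Toronto                                           
8,46,2024-01-26,Tokyo                                             
9,26,2024-11-07,New York                                          
                                                                  
                                                                  
                                                                  
                                                                  
                                                                  
                                                                  
                                                                  
                                                                  
                                                                  
                                                                  
                                                                  
                                                                  


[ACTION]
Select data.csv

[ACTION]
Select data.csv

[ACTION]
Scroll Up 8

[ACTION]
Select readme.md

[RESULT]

 data.csv │[readme.md]                                            
──────────────────────────────────────────────────────────────────
This module implements queue items reliably. Data processing gener
The algorithm generates queue items incrementally. Data processing
This module coordinates memory allocations asynchronously. Error h
                                                                  
The process handles memory allocations reliably.                  
The system analyzes user sessions efficiently. Error handling hand
The algorithm analyzes memory allocations asynchronously. The pipe
Data processing optimizes configuration files reliably. The framew
Each component analyzes data streams concurrently.                
                                                                  
                                                                  
                                                                  
                                                                  
                                                                  
                                                                  
                                                                  
                                                                  
                                                                  
                                                                  
                                                                  
                                                                  
                                                                  


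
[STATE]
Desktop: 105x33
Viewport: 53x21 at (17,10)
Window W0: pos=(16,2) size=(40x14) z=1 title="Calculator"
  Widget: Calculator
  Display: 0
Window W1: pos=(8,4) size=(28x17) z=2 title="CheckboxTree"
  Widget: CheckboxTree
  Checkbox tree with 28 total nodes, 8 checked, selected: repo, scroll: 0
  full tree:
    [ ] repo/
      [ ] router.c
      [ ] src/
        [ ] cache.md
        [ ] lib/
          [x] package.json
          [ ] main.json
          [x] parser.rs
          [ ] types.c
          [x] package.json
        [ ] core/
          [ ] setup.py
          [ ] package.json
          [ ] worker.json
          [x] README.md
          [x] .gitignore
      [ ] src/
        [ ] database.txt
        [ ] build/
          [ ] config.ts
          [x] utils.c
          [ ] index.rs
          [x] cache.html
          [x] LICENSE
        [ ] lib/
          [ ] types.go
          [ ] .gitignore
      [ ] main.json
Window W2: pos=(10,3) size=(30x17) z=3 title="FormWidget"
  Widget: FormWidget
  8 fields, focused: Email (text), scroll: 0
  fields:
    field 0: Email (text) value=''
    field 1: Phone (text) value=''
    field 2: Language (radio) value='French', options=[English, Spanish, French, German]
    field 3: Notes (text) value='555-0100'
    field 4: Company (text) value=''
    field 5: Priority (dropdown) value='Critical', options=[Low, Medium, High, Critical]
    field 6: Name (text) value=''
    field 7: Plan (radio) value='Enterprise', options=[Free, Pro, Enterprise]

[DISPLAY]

any:    [            ]┃               ┃              
rity:   [Critical   ▼]┃               ┃              
:       [            ]┃               ┃              
:       ( ) Free  ( ) ┃               ┃              
                      ┃               ┃              
                      ┃━━━━━━━━━━━━━━━┛              
                      ┃                              
                      ┃                              
                      ┃                              
━━━━━━━━━━━━━━━━━━━━━━┛                              
━━━━━━━━━━━━━━━━━━┛                                  
                                                     
                                                     
                                                     
                                                     
                                                     
                                                     
                                                     
                                                     
                                                     
                                                     


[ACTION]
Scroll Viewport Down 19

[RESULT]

:       [            ]┃               ┃              
:       ( ) Free  ( ) ┃               ┃              
                      ┃               ┃              
                      ┃━━━━━━━━━━━━━━━┛              
                      ┃                              
                      ┃                              
                      ┃                              
━━━━━━━━━━━━━━━━━━━━━━┛                              
━━━━━━━━━━━━━━━━━━┛                                  
                                                     
                                                     
                                                     
                                                     
                                                     
                                                     
                                                     
                                                     
                                                     
                                                     
                                                     
                                                     


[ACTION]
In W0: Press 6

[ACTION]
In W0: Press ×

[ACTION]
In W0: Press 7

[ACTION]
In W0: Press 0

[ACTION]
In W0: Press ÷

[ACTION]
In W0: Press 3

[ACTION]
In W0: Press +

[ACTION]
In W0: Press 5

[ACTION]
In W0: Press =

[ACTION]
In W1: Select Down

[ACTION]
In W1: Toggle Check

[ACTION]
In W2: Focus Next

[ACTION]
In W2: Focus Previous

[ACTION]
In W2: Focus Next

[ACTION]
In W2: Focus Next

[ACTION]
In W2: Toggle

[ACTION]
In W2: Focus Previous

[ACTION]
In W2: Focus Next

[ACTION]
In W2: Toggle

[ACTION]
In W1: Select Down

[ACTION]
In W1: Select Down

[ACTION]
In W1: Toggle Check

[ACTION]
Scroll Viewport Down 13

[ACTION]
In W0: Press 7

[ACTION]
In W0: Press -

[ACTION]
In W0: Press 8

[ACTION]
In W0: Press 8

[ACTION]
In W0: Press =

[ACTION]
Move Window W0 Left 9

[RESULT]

:       [            ]┃      ┃                       
:       ( ) Free  ( ) ┃      ┃                       
                      ┃      ┃                       
                      ┃━━━━━━┛                       
                      ┃                              
                      ┃                              
                      ┃                              
━━━━━━━━━━━━━━━━━━━━━━┛                              
━━━━━━━━━━━━━━━━━━┛                                  
                                                     
                                                     
                                                     
                                                     
                                                     
                                                     
                                                     
                                                     
                                                     
                                                     
                                                     
                                                     


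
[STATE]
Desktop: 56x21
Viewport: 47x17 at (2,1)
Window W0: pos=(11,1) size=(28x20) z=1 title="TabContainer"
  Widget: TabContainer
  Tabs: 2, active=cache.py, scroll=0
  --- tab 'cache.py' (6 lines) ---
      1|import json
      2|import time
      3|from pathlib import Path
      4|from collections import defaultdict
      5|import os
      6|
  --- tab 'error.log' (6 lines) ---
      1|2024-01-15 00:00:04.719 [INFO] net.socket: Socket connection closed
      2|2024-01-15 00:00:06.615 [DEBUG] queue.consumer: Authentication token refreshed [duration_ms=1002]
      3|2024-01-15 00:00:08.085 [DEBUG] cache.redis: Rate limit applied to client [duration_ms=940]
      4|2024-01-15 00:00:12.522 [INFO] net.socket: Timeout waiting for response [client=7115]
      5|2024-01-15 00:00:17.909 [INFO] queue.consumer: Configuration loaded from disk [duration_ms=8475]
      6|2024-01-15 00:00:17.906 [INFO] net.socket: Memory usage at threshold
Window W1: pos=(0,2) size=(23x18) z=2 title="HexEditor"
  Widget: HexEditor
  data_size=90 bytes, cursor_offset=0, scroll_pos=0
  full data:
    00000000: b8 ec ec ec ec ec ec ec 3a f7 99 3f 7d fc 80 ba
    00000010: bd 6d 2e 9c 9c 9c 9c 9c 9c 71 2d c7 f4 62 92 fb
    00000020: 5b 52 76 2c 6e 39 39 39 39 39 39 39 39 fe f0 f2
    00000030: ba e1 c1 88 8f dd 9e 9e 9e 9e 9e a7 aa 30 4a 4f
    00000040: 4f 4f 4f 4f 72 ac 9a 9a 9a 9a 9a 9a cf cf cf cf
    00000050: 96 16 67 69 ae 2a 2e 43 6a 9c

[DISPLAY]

         ┏━━━━━━━━━━━━━━━━━━━━━━━━━━┓          
━━━━━━━━━━━━━━━━━━━━┓er             ┃          
HexEditor           ┃───────────────┨          
────────────────────┨ error.log     ┃          
0000000  B8 ec ec ec┃───────────────┃          
0000010  bd 6d 2e 9c┃               ┃          
0000020  5b 52 76 2c┃               ┃          
0000030  ba e1 c1 88┃b import Path  ┃          
0000040  4f 4f 4f 4f┃tions import de┃          
0000050  96 16 67 69┃               ┃          
                    ┃               ┃          
                    ┃               ┃          
                    ┃               ┃          
                    ┃               ┃          
                    ┃               ┃          
                    ┃               ┃          
                    ┃               ┃          


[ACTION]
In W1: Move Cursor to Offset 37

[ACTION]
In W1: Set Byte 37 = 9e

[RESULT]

         ┏━━━━━━━━━━━━━━━━━━━━━━━━━━┓          
━━━━━━━━━━━━━━━━━━━━┓er             ┃          
HexEditor           ┃───────────────┨          
────────────────────┨ error.log     ┃          
0000000  b8 ec ec ec┃───────────────┃          
0000010  bd 6d 2e 9c┃               ┃          
0000020  5b 52 76 2c┃               ┃          
0000030  ba e1 c1 88┃b import Path  ┃          
0000040  4f 4f 4f 4f┃tions import de┃          
0000050  96 16 67 69┃               ┃          
                    ┃               ┃          
                    ┃               ┃          
                    ┃               ┃          
                    ┃               ┃          
                    ┃               ┃          
                    ┃               ┃          
                    ┃               ┃          


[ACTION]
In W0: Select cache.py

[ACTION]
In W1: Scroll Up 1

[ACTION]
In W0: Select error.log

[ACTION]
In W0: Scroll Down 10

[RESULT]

         ┏━━━━━━━━━━━━━━━━━━━━━━━━━━┓          
━━━━━━━━━━━━━━━━━━━━┓er             ┃          
HexEditor           ┃───────────────┨          
────────────────────┨[error.log]    ┃          
0000000  b8 ec ec ec┃───────────────┃          
0000010  bd 6d 2e 9c┃00:00:17.906 [I┃          
0000020  5b 52 76 2c┃               ┃          
0000030  ba e1 c1 88┃               ┃          
0000040  4f 4f 4f 4f┃               ┃          
0000050  96 16 67 69┃               ┃          
                    ┃               ┃          
                    ┃               ┃          
                    ┃               ┃          
                    ┃               ┃          
                    ┃               ┃          
                    ┃               ┃          
                    ┃               ┃          


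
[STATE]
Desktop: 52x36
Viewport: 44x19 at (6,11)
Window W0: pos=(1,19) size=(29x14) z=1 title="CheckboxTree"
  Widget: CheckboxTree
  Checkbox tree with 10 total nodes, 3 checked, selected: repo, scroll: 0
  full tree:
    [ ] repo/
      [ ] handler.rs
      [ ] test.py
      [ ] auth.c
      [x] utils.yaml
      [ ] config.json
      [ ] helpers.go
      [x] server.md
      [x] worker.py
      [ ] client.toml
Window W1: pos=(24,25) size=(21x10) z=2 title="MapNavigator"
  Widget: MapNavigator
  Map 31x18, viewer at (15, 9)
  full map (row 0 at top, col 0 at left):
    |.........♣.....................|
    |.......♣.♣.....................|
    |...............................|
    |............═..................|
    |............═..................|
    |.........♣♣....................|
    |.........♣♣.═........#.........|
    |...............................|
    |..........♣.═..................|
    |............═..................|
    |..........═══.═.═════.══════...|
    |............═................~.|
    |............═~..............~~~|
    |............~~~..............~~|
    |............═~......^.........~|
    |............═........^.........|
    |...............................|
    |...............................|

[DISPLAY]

                                            
                                            
                                            
                                            
                                            
                                            
                                            
                                            
━━━━━━━━━━━━━━━━━━━━━━━┓                    
ckboxTree              ┃                    
───────────────────────┨                    
 repo/                 ┃                    
 ] handler.rs          ┃                    
 ] test.py             ┃                    
 ] auth.c         ┏━━━━━━━━━━━━━━━━━━━┓     
x] utils.yaml     ┃ MapNavigator      ┃     
 ] config.json    ┠───────────────────┨     
 ] helpers.go     ┃...♣♣.═........#...┃     
x] server.md      ┃...................┃     


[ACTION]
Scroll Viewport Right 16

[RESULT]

                                            
                                            
                                            
                                            
                                            
                                            
                                            
                                            
━━━━━━━━━━━━━━━━━━━━━┓                      
boxTree              ┃                      
─────────────────────┨                      
epo/                 ┃                      
 handler.rs          ┃                      
 test.py             ┃                      
 auth.c         ┏━━━━━━━━━━━━━━━━━━━┓       
 utils.yaml     ┃ MapNavigator      ┃       
 config.json    ┠───────────────────┨       
 helpers.go     ┃...♣♣.═........#...┃       
 server.md      ┃...................┃       


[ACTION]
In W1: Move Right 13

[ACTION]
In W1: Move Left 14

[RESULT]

                                            
                                            
                                            
                                            
                                            
                                            
                                            
                                            
━━━━━━━━━━━━━━━━━━━━━┓                      
boxTree              ┃                      
─────────────────────┨                      
epo/                 ┃                      
 handler.rs          ┃                      
 test.py             ┃                      
 auth.c         ┏━━━━━━━━━━━━━━━━━━━┓       
 utils.yaml     ┃ MapNavigator      ┃       
 config.json    ┠───────────────────┨       
 helpers.go     ┃....♣♣.═........#..┃       
 server.md      ┃...................┃       


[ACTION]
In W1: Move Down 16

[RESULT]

                                            
                                            
                                            
                                            
                                            
                                            
                                            
                                            
━━━━━━━━━━━━━━━━━━━━━┓                      
boxTree              ┃                      
─────────────────────┨                      
epo/                 ┃                      
 handler.rs          ┃                      
 test.py             ┃                      
 auth.c         ┏━━━━━━━━━━━━━━━━━━━┓       
 utils.yaml     ┃ MapNavigator      ┃       
 config.json    ┠───────────────────┨       
 helpers.go     ┃.......═~......^...┃       
 server.md      ┃.......═........^..┃       


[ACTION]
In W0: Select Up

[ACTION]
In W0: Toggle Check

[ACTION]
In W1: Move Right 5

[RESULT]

                                            
                                            
                                            
                                            
                                            
                                            
                                            
                                            
━━━━━━━━━━━━━━━━━━━━━┓                      
boxTree              ┃                      
─────────────────────┨                      
epo/                 ┃                      
 handler.rs          ┃                      
 test.py             ┃                      
 auth.c         ┏━━━━━━━━━━━━━━━━━━━┓       
 utils.yaml     ┃ MapNavigator      ┃       
 config.json    ┠───────────────────┨       
 helpers.go     ┃..═~......^........┃       
 server.md      ┃..═........^.......┃       


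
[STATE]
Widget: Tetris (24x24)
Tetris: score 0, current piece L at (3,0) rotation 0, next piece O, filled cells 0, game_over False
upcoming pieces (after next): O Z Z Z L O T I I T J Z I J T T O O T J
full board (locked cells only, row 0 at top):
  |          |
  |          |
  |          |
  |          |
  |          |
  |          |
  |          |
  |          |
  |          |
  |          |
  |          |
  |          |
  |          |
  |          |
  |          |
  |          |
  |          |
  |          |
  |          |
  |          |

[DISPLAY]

     ▒    │Next:        
   ▒▒▒    │▓▓           
          │▓▓           
          │             
          │             
          │             
          │Score:       
          │0            
          │             
          │             
          │             
          │             
          │             
          │             
          │             
          │             
          │             
          │             
          │             
          │             
          │             
          │             
          │             
          │             


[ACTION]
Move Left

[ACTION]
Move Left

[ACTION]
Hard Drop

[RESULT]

    ▓▓    │Next:        
    ▓▓    │▓▓           
          │▓▓           
          │             
          │             
          │             
          │Score:       
          │0            
          │             
          │             
          │             
          │             
          │             
          │             
          │             
          │             
          │             
          │             
   ▒      │             
 ▒▒▒      │             
          │             
          │             
          │             
          │             


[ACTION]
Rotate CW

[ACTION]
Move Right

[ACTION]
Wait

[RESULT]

          │Next:        
     ▓▓   │▓▓           
     ▓▓   │▓▓           
          │             
          │             
          │             
          │Score:       
          │0            
          │             
          │             
          │             
          │             
          │             
          │             
          │             
          │             
          │             
          │             
   ▒      │             
 ▒▒▒      │             
          │             
          │             
          │             
          │             


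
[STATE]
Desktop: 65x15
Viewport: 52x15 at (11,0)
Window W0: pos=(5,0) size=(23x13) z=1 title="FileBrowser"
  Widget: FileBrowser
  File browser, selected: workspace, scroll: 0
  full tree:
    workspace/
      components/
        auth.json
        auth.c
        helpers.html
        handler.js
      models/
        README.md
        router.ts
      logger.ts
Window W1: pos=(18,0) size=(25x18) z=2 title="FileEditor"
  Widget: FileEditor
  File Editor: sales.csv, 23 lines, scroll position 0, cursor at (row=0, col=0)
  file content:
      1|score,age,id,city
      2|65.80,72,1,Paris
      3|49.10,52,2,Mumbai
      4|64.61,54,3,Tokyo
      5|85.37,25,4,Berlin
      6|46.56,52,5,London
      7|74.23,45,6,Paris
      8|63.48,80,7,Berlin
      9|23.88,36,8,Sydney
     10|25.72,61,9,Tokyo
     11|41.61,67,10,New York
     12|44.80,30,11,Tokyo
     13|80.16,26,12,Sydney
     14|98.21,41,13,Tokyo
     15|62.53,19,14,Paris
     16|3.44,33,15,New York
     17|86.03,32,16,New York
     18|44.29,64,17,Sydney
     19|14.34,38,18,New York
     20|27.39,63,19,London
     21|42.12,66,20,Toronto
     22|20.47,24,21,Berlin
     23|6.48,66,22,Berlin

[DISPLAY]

━━━━━━━┏━━━━━━━━━━━━━━━━━━━━━━━┓                    
Browser┃ FileEditor            ┃                    
───────┠───────────────────────┨                    
 worksp┃█core,age,id,city     ▲┃                    
+] comp┃65.80,72,1,Paris      █┃                    
+] mode┃49.10,52,2,Mumbai     ░┃                    
ogger.t┃64.61,54,3,Tokyo      ░┃                    
       ┃85.37,25,4,Berlin     ░┃                    
       ┃46.56,52,5,London     ░┃                    
       ┃74.23,45,6,Paris      ░┃                    
       ┃63.48,80,7,Berlin     ░┃                    
       ┃23.88,36,8,Sydney     ░┃                    
━━━━━━━┃25.72,61,9,Tokyo      ░┃                    
       ┃41.61,67,10,New York  ░┃                    
       ┃44.80,30,11,Tokyo     ░┃                    


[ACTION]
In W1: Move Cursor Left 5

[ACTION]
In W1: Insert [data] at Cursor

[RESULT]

━━━━━━━┏━━━━━━━━━━━━━━━━━━━━━━━┓                    
Browser┃ FileEditor            ┃                    
───────┠───────────────────────┨                    
 worksp┃data█core,age,id,city ▲┃                    
+] comp┃65.80,72,1,Paris      █┃                    
+] mode┃49.10,52,2,Mumbai     ░┃                    
ogger.t┃64.61,54,3,Tokyo      ░┃                    
       ┃85.37,25,4,Berlin     ░┃                    
       ┃46.56,52,5,London     ░┃                    
       ┃74.23,45,6,Paris      ░┃                    
       ┃63.48,80,7,Berlin     ░┃                    
       ┃23.88,36,8,Sydney     ░┃                    
━━━━━━━┃25.72,61,9,Tokyo      ░┃                    
       ┃41.61,67,10,New York  ░┃                    
       ┃44.80,30,11,Tokyo     ░┃                    


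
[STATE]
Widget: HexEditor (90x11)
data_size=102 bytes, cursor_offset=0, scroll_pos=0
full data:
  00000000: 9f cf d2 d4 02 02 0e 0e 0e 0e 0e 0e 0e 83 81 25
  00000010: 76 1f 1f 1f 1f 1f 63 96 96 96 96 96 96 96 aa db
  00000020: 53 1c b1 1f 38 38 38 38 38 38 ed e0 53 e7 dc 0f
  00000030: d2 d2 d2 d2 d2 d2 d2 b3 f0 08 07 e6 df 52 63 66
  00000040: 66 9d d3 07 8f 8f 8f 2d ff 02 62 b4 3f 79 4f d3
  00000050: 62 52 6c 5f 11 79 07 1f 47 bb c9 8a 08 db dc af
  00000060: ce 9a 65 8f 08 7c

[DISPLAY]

00000000  9F cf d2 d4 02 02 0e 0e  0e 0e 0e 0e 0e 83 81 25  |...............%|            
00000010  76 1f 1f 1f 1f 1f 63 96  96 96 96 96 96 96 aa db  |v.....c.........|            
00000020  53 1c b1 1f 38 38 38 38  38 38 ed e0 53 e7 dc 0f  |S...888888..S...|            
00000030  d2 d2 d2 d2 d2 d2 d2 b3  f0 08 07 e6 df 52 63 66  |.............Rcf|            
00000040  66 9d d3 07 8f 8f 8f 2d  ff 02 62 b4 3f 79 4f d3  |f......-..b.?yO.|            
00000050  62 52 6c 5f 11 79 07 1f  47 bb c9 8a 08 db dc af  |bRl_.y..G.......|            
00000060  ce 9a 65 8f 08 7c                                 |..e..|          |            
                                                                                          
                                                                                          
                                                                                          
                                                                                          


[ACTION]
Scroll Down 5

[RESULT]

00000050  62 52 6c 5f 11 79 07 1f  47 bb c9 8a 08 db dc af  |bRl_.y..G.......|            
00000060  ce 9a 65 8f 08 7c                                 |..e..|          |            
                                                                                          
                                                                                          
                                                                                          
                                                                                          
                                                                                          
                                                                                          
                                                                                          
                                                                                          
                                                                                          


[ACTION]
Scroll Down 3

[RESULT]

00000060  ce 9a 65 8f 08 7c                                 |..e..|          |            
                                                                                          
                                                                                          
                                                                                          
                                                                                          
                                                                                          
                                                                                          
                                                                                          
                                                                                          
                                                                                          
                                                                                          


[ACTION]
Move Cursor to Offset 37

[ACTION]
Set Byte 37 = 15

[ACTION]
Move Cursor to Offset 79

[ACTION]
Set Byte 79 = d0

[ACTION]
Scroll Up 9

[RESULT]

00000000  9f cf d2 d4 02 02 0e 0e  0e 0e 0e 0e 0e 83 81 25  |...............%|            
00000010  76 1f 1f 1f 1f 1f 63 96  96 96 96 96 96 96 aa db  |v.....c.........|            
00000020  53 1c b1 1f 38 15 38 38  38 38 ed e0 53 e7 dc 0f  |S...8.8888..S...|            
00000030  d2 d2 d2 d2 d2 d2 d2 b3  f0 08 07 e6 df 52 63 66  |.............Rcf|            
00000040  66 9d d3 07 8f 8f 8f 2d  ff 02 62 b4 3f 79 4f D0  |f......-..b.?yO.|            
00000050  62 52 6c 5f 11 79 07 1f  47 bb c9 8a 08 db dc af  |bRl_.y..G.......|            
00000060  ce 9a 65 8f 08 7c                                 |..e..|          |            
                                                                                          
                                                                                          
                                                                                          
                                                                                          


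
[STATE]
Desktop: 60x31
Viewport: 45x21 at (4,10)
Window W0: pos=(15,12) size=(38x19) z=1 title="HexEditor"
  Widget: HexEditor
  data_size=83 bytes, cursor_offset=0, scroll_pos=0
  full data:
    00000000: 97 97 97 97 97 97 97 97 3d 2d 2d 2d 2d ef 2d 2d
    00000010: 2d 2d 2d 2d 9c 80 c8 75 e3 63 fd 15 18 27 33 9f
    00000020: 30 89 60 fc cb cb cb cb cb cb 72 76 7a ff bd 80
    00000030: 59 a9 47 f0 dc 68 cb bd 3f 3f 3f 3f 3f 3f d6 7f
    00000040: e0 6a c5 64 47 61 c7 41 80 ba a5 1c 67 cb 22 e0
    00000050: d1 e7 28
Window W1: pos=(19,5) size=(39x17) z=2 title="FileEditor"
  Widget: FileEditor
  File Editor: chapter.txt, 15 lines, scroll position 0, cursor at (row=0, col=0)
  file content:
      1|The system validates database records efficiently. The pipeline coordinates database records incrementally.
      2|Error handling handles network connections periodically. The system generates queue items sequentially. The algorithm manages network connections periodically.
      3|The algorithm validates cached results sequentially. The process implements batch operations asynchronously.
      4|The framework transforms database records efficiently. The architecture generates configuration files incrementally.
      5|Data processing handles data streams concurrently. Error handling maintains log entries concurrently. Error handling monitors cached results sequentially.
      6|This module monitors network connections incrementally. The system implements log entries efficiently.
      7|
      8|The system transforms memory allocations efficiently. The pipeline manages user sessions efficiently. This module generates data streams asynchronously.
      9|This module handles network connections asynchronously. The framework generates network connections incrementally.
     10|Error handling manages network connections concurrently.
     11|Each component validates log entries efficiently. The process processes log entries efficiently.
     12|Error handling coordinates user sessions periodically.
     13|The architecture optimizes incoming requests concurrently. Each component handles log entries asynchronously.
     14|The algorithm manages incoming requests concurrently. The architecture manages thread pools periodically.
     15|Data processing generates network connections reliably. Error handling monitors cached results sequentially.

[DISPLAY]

               ┃The algorithm validates cache
               ┃The framework transforms data
           ┏━━━┃Data processing handles data 
           ┃ He┃This module monitors network 
           ┠───┃                             
           ┃000┃The system transforms memory 
           ┃000┃This module handles network c
           ┃000┃Error handling manages networ
           ┃000┃Each component validates log 
           ┃000┃Error handling coordinates us
           ┃000┃The architecture optimizes in
           ┃   ┗━━━━━━━━━━━━━━━━━━━━━━━━━━━━━
           ┃                                 
           ┃                                 
           ┃                                 
           ┃                                 
           ┃                                 
           ┃                                 
           ┃                                 
           ┃                                 
           ┗━━━━━━━━━━━━━━━━━━━━━━━━━━━━━━━━━


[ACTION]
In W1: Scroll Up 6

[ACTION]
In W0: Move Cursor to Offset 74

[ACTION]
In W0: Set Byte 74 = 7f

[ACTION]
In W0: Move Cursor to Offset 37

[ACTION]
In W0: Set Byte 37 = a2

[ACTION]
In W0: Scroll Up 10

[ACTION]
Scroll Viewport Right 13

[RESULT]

    ┃The algorithm validates cached resul░┃  
    ┃The framework transforms database re░┃  
┏━━━┃Data processing handles data streams░┃  
┃ He┃This module monitors network connect░┃  
┠───┃                                    ░┃  
┃000┃The system transforms memory allocat░┃  
┃000┃This module handles network connecti░┃  
┃000┃Error handling manages network conne░┃  
┃000┃Each component validates log entries░┃  
┃000┃Error handling coordinates user sess░┃  
┃000┃The architecture optimizes incoming ▼┃  
┃   ┗━━━━━━━━━━━━━━━━━━━━━━━━━━━━━━━━━━━━━┛  
┃                                    ┃       
┃                                    ┃       
┃                                    ┃       
┃                                    ┃       
┃                                    ┃       
┃                                    ┃       
┃                                    ┃       
┃                                    ┃       
┗━━━━━━━━━━━━━━━━━━━━━━━━━━━━━━━━━━━━┛       


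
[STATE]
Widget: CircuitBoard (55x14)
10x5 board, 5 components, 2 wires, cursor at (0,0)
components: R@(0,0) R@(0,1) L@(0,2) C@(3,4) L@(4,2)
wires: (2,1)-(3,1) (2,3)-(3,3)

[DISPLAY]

   0 1 2 3 4 5 6 7 8 9                                 
0  [R]  R   L                                          
                                                       
1                                                      
                                                       
2       ·       ·                                      
        │       │                                      
3       ·       ·   C                                  
                                                       
4           L                                          
Cursor: (0,0)                                          
                                                       
                                                       
                                                       


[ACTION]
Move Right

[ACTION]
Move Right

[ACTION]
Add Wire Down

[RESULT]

   0 1 2 3 4 5 6 7 8 9                                 
0   R   R  [L]                                         
            │                                          
1           ·                                          
                                                       
2       ·       ·                                      
        │       │                                      
3       ·       ·   C                                  
                                                       
4           L                                          
Cursor: (0,2)                                          
                                                       
                                                       
                                                       


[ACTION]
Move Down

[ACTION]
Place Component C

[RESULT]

   0 1 2 3 4 5 6 7 8 9                                 
0   R   R   L                                          
            │                                          
1          [C]                                         
                                                       
2       ·       ·                                      
        │       │                                      
3       ·       ·   C                                  
                                                       
4           L                                          
Cursor: (1,2)                                          
                                                       
                                                       
                                                       


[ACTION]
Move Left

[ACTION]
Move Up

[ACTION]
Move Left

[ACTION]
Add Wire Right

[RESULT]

   0 1 2 3 4 5 6 7 8 9                                 
0  [R]─ R   L                                          
            │                                          
1           C                                          
                                                       
2       ·       ·                                      
        │       │                                      
3       ·       ·   C                                  
                                                       
4           L                                          
Cursor: (0,0)                                          
                                                       
                                                       
                                                       
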